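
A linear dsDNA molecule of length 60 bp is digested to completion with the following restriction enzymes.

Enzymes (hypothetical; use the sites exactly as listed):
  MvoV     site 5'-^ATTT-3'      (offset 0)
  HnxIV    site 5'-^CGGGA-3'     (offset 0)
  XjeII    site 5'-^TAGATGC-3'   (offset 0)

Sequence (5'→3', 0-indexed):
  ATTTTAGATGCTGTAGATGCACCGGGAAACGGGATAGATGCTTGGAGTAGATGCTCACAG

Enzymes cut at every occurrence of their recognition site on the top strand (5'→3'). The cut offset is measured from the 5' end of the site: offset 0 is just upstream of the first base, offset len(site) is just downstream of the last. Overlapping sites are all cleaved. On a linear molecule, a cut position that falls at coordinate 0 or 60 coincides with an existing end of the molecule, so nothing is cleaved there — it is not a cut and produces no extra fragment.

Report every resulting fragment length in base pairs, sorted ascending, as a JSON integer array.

[4,5,7,9,9,13,13]

Site scan:
  MvoV (ATTT, off=0): starts [0] → cuts [] (position 0 is a terminus of the linear molecule — no cut)
  HnxIV (CGGGA, off=0): starts [22, 29] → cuts [22, 29]
  XjeII (TAGATGC, off=0): starts [4, 13, 34, 47] → cuts [4, 13, 34, 47]

Pooled cuts: [4, 13, 22, 29, 34, 47]

Fragment lengths:
  [0,4): 4 bp
  [4,13): 9 bp
  [13,22): 9 bp
  [22,29): 7 bp
  [29,34): 5 bp
  [34,47): 13 bp
  [47,60): 13 bp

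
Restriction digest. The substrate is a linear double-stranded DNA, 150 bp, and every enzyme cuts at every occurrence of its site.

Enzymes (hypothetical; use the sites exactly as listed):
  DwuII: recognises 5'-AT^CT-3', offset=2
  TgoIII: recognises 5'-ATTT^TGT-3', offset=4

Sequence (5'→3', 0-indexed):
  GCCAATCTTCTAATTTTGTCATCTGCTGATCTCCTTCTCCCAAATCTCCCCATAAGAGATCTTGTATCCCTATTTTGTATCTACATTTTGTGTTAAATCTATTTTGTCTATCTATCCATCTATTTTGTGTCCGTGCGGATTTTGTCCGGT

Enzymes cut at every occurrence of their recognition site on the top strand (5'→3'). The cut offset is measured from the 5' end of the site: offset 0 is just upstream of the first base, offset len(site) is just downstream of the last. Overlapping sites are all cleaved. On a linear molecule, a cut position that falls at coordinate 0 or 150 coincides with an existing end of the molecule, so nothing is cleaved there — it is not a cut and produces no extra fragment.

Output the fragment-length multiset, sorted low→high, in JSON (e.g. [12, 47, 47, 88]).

Scan for sites:
  DwuII ATCT/2: at [4, 20, 28, 43, 58, 78, 96, 109, 117] ⇒ [6, 22, 30, 45, 60, 80, 98, 111, 119]
  TgoIII ATTTTGT/4: at [12, 71, 84, 100, 121, 138] ⇒ [16, 75, 88, 104, 125, 142]

Pooled cuts: [6, 16, 22, 30, 45, 60, 75, 80, 88, 98, 104, 111, 119, 125, 142]

Fragment lengths:
  [0,6): 6 bp
  [6,16): 10 bp
  [16,22): 6 bp
  [22,30): 8 bp
  [30,45): 15 bp
  [45,60): 15 bp
  [60,75): 15 bp
  [75,80): 5 bp
  [80,88): 8 bp
  [88,98): 10 bp
  [98,104): 6 bp
  [104,111): 7 bp
  [111,119): 8 bp
  [119,125): 6 bp
  [125,142): 17 bp
  [142,150): 8 bp

[5,6,6,6,6,7,8,8,8,8,10,10,15,15,15,17]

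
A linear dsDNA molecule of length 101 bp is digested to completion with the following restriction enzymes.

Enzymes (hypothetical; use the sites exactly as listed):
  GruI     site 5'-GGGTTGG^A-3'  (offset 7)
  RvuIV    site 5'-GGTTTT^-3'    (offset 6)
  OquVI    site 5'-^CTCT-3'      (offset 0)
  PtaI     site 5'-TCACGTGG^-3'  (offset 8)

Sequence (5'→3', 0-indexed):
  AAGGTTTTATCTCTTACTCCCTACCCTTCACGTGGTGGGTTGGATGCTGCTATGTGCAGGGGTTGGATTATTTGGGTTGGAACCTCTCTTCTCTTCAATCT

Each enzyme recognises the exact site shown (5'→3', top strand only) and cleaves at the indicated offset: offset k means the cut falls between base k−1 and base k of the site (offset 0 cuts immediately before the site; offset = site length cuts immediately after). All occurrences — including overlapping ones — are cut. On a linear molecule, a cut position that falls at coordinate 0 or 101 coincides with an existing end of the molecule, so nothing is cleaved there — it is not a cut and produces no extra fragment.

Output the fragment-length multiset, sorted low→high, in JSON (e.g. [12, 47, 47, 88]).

Per-enzyme occurrences:
  GruI (GGGTTGGA, off=7): starts [36, 59, 73] → cuts [43, 66, 80]
  RvuIV (GGTTTT, off=6): starts [2] → cuts [8]
  OquVI (CTCT, off=0): starts [10, 83, 85, 90] → cuts [10, 83, 85, 90]
  PtaI (TCACGTGG, off=8): starts [27] → cuts [35]

All cut coordinates (distinct, sorted): [8, 10, 35, 43, 66, 80, 83, 85, 90]

Fragments:
  [0,8): 8 bp
  [8,10): 2 bp
  [10,35): 25 bp
  [35,43): 8 bp
  [43,66): 23 bp
  [66,80): 14 bp
  [80,83): 3 bp
  [83,85): 2 bp
  [85,90): 5 bp
  [90,101): 11 bp

[2,2,3,5,8,8,11,14,23,25]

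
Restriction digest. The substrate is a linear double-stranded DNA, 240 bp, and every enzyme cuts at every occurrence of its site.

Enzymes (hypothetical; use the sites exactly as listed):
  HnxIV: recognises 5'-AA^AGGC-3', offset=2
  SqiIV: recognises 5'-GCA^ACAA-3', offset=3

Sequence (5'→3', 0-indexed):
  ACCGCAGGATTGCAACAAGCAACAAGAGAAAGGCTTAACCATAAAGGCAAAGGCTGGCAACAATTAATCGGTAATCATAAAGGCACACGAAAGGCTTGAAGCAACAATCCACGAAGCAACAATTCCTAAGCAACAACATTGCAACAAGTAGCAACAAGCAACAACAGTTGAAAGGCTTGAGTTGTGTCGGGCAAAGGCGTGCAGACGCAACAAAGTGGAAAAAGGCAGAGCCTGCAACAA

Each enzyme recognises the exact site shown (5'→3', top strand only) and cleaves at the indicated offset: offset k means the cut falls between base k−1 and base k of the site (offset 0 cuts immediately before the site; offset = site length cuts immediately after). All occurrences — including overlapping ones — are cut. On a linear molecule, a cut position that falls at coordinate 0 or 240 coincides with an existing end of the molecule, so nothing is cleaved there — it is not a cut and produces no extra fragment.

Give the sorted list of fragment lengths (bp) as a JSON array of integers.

Scan for sites:
  HnxIV (AAAGGC, off=2): starts [28, 42, 48, 78, 89, 170, 192, 220] → cuts [30, 44, 50, 80, 91, 172, 194, 222]
  SqiIV (GCAACAA, off=3): starts [11, 18, 56, 100, 115, 129, 140, 150, 157, 206, 233] → cuts [14, 21, 59, 103, 118, 132, 143, 153, 160, 209, 236]

Pooled cuts: [14, 21, 30, 44, 50, 59, 80, 91, 103, 118, 132, 143, 153, 160, 172, 194, 209, 222, 236]

Fragment lengths:
  [0,14): 14 bp
  [14,21): 7 bp
  [21,30): 9 bp
  [30,44): 14 bp
  [44,50): 6 bp
  [50,59): 9 bp
  [59,80): 21 bp
  [80,91): 11 bp
  [91,103): 12 bp
  [103,118): 15 bp
  [118,132): 14 bp
  [132,143): 11 bp
  [143,153): 10 bp
  [153,160): 7 bp
  [160,172): 12 bp
  [172,194): 22 bp
  [194,209): 15 bp
  [209,222): 13 bp
  [222,236): 14 bp
  [236,240): 4 bp

[4,6,7,7,9,9,10,11,11,12,12,13,14,14,14,14,15,15,21,22]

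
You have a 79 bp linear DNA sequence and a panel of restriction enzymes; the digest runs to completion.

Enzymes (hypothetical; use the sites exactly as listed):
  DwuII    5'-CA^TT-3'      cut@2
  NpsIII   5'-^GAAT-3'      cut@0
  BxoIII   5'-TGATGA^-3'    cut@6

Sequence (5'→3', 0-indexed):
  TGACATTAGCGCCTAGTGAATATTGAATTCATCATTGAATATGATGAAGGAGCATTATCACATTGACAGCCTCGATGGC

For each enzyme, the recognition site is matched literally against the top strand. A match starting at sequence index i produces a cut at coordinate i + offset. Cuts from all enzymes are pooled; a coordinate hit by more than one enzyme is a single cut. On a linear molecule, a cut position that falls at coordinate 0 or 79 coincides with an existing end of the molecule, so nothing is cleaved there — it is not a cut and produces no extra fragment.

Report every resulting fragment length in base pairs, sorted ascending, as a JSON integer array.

Site scan:
  DwuII (CATT, off=2): starts [3, 32, 52, 60] → cuts [5, 34, 54, 62]
  NpsIII (GAAT, off=0): starts [17, 24, 36] → cuts [17, 24, 36]
  BxoIII (TGATGA, off=6): starts [41] → cuts [47]

All cut coordinates (distinct, sorted): [5, 17, 24, 34, 36, 47, 54, 62]

Fragment lengths:
  [0,5): 5 bp
  [5,17): 12 bp
  [17,24): 7 bp
  [24,34): 10 bp
  [34,36): 2 bp
  [36,47): 11 bp
  [47,54): 7 bp
  [54,62): 8 bp
  [62,79): 17 bp

[2,5,7,7,8,10,11,12,17]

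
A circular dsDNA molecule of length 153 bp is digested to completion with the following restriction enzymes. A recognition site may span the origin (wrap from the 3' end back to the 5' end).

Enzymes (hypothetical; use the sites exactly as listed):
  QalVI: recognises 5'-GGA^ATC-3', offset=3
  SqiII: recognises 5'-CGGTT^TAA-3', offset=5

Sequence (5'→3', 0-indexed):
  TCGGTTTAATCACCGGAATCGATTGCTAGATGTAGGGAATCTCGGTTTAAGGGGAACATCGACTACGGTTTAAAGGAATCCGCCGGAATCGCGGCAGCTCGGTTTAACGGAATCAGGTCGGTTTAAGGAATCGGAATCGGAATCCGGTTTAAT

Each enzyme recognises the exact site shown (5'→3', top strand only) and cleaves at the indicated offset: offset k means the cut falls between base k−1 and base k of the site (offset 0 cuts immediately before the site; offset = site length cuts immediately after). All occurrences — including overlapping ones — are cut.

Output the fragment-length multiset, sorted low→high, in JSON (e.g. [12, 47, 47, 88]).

[6,6,6,7,7,8,9,10,10,11,12,17,21,23]

Site scan:
  QalVI GGAATC/3: at [14, 35, 74, 84, 108, 126, 132, 138] ⇒ [17, 38, 77, 87, 111, 129, 135, 141]
  SqiII CGGTTTAA/5: at [1, 42, 65, 99, 118, 144] ⇒ [6, 47, 70, 104, 123, 149]

All cut coordinates (distinct, sorted): [6, 17, 38, 47, 70, 77, 87, 104, 111, 123, 129, 135, 141, 149]

Fragment lengths:
  6→17: 11 bp
  17→38: 21 bp
  38→47: 9 bp
  47→70: 23 bp
  70→77: 7 bp
  77→87: 10 bp
  87→104: 17 bp
  104→111: 7 bp
  111→123: 12 bp
  123→129: 6 bp
  129→135: 6 bp
  135→141: 6 bp
  141→149: 8 bp
  149→6 (wrap): 153-149+6 = 10 bp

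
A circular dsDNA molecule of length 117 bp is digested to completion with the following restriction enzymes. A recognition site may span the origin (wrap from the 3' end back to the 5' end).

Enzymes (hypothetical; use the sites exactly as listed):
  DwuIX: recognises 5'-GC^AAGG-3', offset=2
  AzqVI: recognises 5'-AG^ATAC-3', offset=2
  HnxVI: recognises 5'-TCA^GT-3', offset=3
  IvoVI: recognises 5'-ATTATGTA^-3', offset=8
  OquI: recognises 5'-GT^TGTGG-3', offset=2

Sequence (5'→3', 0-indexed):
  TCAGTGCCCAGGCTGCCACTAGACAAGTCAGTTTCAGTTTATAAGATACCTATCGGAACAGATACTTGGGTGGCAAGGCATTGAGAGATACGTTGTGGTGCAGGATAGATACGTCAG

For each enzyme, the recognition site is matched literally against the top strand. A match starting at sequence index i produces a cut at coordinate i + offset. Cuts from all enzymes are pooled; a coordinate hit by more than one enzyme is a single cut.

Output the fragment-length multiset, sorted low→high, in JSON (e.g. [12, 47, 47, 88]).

[4,6,6,8,9,13,13,15,16,27]

Site scan:
  DwuIX (GCAAGG, off=2): starts [72] → cuts [74]
  AzqVI (AGATAC, off=2): starts [43, 59, 85, 106] → cuts [45, 61, 87, 108]
  HnxVI (TCAGT, off=3): starts [0, 27, 33, 113] → cuts [3, 30, 36, 116]
  IvoVI (ATTATGTA, off=8): no sites
  OquI (GTTGTGG, off=2): starts [91] → cuts [93]

Pooled cuts: [3, 30, 36, 45, 61, 74, 87, 93, 108, 116]

Fragments:
  3→30: 27 bp
  30→36: 6 bp
  36→45: 9 bp
  45→61: 16 bp
  61→74: 13 bp
  74→87: 13 bp
  87→93: 6 bp
  93→108: 15 bp
  108→116: 8 bp
  116→3 (wrap): 117-116+3 = 4 bp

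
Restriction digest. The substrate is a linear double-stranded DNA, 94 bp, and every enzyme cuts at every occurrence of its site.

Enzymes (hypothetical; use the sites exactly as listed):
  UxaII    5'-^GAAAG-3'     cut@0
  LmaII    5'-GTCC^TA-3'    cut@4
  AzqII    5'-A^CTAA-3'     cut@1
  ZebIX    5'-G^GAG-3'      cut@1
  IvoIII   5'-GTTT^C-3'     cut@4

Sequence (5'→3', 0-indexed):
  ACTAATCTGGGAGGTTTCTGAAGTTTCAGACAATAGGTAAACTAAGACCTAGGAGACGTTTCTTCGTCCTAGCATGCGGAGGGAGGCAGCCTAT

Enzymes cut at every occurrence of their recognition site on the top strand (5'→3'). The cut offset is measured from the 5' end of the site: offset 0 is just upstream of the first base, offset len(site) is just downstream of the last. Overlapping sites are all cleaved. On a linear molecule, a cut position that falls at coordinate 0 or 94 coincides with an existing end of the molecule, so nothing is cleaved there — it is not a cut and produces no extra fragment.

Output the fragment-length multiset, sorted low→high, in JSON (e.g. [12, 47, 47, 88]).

[1,4,7,8,9,9,9,9,11,12,15]

Per-enzyme occurrences:
  UxaII (GAAAG, off=0): no sites
  LmaII (GTCCTA, off=4): starts [65] → cuts [69]
  AzqII (ACTAA, off=1): starts [0, 40] → cuts [1, 41]
  ZebIX (GGAG, off=1): starts [9, 51, 77, 81] → cuts [10, 52, 78, 82]
  IvoIII (GTTTC, off=4): starts [13, 22, 57] → cuts [17, 26, 61]

Pooled cuts: [1, 10, 17, 26, 41, 52, 61, 69, 78, 82]

Fragments:
  [0,1): 1 bp
  [1,10): 9 bp
  [10,17): 7 bp
  [17,26): 9 bp
  [26,41): 15 bp
  [41,52): 11 bp
  [52,61): 9 bp
  [61,69): 8 bp
  [69,78): 9 bp
  [78,82): 4 bp
  [82,94): 12 bp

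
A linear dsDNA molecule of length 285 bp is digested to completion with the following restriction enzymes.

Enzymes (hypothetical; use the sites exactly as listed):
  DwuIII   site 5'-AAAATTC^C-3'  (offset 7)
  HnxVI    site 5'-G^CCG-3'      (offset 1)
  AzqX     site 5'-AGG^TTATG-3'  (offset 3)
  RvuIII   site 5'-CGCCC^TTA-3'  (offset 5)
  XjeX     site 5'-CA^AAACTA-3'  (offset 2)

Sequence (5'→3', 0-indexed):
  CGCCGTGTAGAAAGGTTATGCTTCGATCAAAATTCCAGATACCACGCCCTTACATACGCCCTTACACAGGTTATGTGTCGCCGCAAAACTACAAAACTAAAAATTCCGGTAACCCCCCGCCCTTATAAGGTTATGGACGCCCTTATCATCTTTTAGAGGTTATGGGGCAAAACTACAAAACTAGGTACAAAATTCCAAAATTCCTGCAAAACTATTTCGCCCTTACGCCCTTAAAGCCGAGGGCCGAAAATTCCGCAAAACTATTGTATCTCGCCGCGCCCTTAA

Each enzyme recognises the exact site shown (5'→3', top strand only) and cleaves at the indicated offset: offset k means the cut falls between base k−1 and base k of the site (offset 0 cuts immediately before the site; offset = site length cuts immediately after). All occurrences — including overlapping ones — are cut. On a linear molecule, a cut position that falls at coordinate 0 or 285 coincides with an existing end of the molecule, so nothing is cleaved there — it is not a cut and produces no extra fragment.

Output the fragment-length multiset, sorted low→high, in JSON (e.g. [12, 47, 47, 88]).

[2,4,4,5,5,6,7,8,8,8,8,8,8,9,10,10,10,12,12,13,13,14,14,16,16,17,18,20]

Scan for sites:
  DwuIII (AAAATTCC, off=7): starts [28, 99, 188, 196, 246] → cuts [35, 106, 195, 203, 253]
  HnxVI (GCCG, off=1): starts [1, 79, 235, 242, 272] → cuts [2, 80, 236, 243, 273]
  AzqX (AGGTTATG, off=3): starts [12, 67, 127, 156] → cuts [15, 70, 130, 159]
  RvuIII (CGCCCTTA, off=5): starts [44, 56, 117, 137, 217, 225, 276] → cuts [49, 61, 122, 142, 222, 230, 281]
  XjeX (CAAAACTA, off=2): starts [83, 91, 167, 175, 206, 255] → cuts [85, 93, 169, 177, 208, 257]

All cut coordinates (distinct, sorted): [2, 15, 35, 49, 61, 70, 80, 85, 93, 106, 122, 130, 142, 159, 169, 177, 195, 203, 208, 222, 230, 236, 243, 253, 257, 273, 281]

Fragments:
  [0,2): 2 bp
  [2,15): 13 bp
  [15,35): 20 bp
  [35,49): 14 bp
  [49,61): 12 bp
  [61,70): 9 bp
  [70,80): 10 bp
  [80,85): 5 bp
  [85,93): 8 bp
  [93,106): 13 bp
  [106,122): 16 bp
  [122,130): 8 bp
  [130,142): 12 bp
  [142,159): 17 bp
  [159,169): 10 bp
  [169,177): 8 bp
  [177,195): 18 bp
  [195,203): 8 bp
  [203,208): 5 bp
  [208,222): 14 bp
  [222,230): 8 bp
  [230,236): 6 bp
  [236,243): 7 bp
  [243,253): 10 bp
  [253,257): 4 bp
  [257,273): 16 bp
  [273,281): 8 bp
  [281,285): 4 bp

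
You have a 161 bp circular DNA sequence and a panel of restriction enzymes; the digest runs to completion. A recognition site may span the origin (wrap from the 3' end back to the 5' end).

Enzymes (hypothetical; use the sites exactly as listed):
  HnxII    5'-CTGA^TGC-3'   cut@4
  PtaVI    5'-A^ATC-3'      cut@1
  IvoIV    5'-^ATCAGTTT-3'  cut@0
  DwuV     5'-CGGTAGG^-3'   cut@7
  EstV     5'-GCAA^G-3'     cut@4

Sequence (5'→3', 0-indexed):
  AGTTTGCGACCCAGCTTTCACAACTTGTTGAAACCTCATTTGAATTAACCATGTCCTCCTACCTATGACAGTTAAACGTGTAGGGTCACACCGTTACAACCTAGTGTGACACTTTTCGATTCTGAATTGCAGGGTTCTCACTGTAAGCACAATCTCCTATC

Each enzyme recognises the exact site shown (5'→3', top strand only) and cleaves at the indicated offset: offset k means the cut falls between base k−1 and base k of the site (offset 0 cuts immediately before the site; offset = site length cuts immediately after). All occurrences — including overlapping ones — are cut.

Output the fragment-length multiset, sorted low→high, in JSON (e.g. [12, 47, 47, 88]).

Scan for sites:
  HnxII (CTGATGC, off=4): no sites
  PtaVI (AATC, off=1): starts [150] → cuts [151]
  IvoIV (ATCAGTTT, off=0): starts [158] → cuts [158]
  DwuV (CGGTAGG, off=7): no sites
  EstV (GCAAG, off=4): no sites

Pooled cuts: [151, 158]

Fragments:
  151→158: 7 bp
  158→151 (wrap): 161-158+151 = 154 bp

[7,154]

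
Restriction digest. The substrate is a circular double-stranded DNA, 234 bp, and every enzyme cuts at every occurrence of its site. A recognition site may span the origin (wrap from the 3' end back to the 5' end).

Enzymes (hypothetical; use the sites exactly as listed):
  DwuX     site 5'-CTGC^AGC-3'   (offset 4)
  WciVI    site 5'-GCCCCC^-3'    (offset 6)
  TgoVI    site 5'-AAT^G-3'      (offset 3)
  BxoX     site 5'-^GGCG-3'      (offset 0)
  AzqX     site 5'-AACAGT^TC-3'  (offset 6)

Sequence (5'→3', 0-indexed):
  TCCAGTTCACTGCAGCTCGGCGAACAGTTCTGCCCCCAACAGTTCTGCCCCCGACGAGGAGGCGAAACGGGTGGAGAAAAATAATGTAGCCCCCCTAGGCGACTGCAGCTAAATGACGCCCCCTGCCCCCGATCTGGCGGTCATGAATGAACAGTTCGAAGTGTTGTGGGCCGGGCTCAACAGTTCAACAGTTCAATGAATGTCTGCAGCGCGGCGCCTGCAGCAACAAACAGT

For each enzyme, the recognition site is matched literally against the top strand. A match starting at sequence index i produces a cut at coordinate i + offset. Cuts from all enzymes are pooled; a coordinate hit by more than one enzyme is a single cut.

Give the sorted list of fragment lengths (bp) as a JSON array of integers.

Scan for sites:
  DwuX CTGCAGC/4: at [9, 102, 203, 217] ⇒ [13, 106, 207, 221]
  WciVI GCCCCC/6: at [31, 46, 88, 117, 124] ⇒ [37, 52, 94, 123, 130]
  TgoVI AATG/3: at [82, 111, 145, 194, 198] ⇒ [85, 114, 148, 197, 201]
  BxoX GGCG/0: at [18, 60, 97, 135, 212] ⇒ [18, 60, 97, 135, 212]
  AzqX AACAGTTC/6: at [22, 37, 149, 178, 186, 228] ⇒ [0, 28, 43, 155, 184, 192]

Pooled cuts: [0, 13, 18, 28, 37, 43, 52, 60, 85, 94, 97, 106, 114, 123, 130, 135, 148, 155, 184, 192, 197, 201, 207, 212, 221]

Fragment lengths:
  0→13: 13 bp
  13→18: 5 bp
  18→28: 10 bp
  28→37: 9 bp
  37→43: 6 bp
  43→52: 9 bp
  52→60: 8 bp
  60→85: 25 bp
  85→94: 9 bp
  94→97: 3 bp
  97→106: 9 bp
  106→114: 8 bp
  114→123: 9 bp
  123→130: 7 bp
  130→135: 5 bp
  135→148: 13 bp
  148→155: 7 bp
  155→184: 29 bp
  184→192: 8 bp
  192→197: 5 bp
  197→201: 4 bp
  201→207: 6 bp
  207→212: 5 bp
  212→221: 9 bp
  221→0 (wrap): 234-221+0 = 13 bp

[3,4,5,5,5,5,6,6,7,7,8,8,8,9,9,9,9,9,9,10,13,13,13,25,29]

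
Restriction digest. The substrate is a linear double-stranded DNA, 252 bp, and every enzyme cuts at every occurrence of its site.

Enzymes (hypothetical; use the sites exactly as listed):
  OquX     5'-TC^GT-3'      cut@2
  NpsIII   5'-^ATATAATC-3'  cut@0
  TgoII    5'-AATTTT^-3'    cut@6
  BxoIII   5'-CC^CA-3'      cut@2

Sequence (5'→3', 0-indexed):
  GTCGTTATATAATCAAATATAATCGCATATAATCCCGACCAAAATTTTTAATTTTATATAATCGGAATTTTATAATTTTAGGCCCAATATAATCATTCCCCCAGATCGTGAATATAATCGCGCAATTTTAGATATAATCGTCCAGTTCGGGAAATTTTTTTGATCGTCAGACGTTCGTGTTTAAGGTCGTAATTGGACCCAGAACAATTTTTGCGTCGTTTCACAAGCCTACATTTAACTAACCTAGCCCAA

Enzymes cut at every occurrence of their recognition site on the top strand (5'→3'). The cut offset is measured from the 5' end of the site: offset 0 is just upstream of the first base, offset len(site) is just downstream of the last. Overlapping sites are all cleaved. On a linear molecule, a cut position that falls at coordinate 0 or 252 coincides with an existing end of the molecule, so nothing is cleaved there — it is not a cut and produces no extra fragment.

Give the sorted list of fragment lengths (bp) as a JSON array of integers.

[2,2,3,3,3,4,5,6,6,7,7,8,8,10,10,11,11,12,12,15,16,18,19,22,32]

Scan for sites:
  OquX (TCGT, off=2): starts [1, 105, 137, 163, 174, 186, 215] → cuts [3, 107, 139, 165, 176, 188, 217]
  NpsIII (ATATAATC, off=0): starts [6, 16, 26, 55, 86, 111, 131] → cuts [6, 16, 26, 55, 86, 111, 131]
  TgoII (AATTTT, off=6): starts [42, 49, 65, 73, 123, 152, 205] → cuts [48, 55, 71, 79, 129, 158, 211]
  BxoIII (CCCA, off=2): starts [82, 99, 197, 247] → cuts [84, 101, 199, 249]

All cut coordinates (distinct, sorted): [3, 6, 16, 26, 48, 55, 71, 79, 84, 86, 101, 107, 111, 129, 131, 139, 158, 165, 176, 188, 199, 211, 217, 249]

Fragments:
  [0,3): 3 bp
  [3,6): 3 bp
  [6,16): 10 bp
  [16,26): 10 bp
  [26,48): 22 bp
  [48,55): 7 bp
  [55,71): 16 bp
  [71,79): 8 bp
  [79,84): 5 bp
  [84,86): 2 bp
  [86,101): 15 bp
  [101,107): 6 bp
  [107,111): 4 bp
  [111,129): 18 bp
  [129,131): 2 bp
  [131,139): 8 bp
  [139,158): 19 bp
  [158,165): 7 bp
  [165,176): 11 bp
  [176,188): 12 bp
  [188,199): 11 bp
  [199,211): 12 bp
  [211,217): 6 bp
  [217,249): 32 bp
  [249,252): 3 bp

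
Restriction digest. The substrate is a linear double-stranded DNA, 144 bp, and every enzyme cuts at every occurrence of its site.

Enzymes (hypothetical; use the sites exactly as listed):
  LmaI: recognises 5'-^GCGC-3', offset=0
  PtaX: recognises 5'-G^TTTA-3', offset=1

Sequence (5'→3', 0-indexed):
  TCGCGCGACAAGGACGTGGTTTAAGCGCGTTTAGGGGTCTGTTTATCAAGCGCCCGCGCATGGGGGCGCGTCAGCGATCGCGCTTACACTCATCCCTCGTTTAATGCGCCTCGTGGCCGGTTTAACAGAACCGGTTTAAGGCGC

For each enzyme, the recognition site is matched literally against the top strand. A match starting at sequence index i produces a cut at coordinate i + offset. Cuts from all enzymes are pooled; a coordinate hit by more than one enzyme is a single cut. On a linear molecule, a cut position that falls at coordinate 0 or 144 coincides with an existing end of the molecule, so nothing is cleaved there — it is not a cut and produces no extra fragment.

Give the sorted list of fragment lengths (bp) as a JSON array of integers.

[2,4,5,5,6,6,6,8,10,12,14,14,15,17,20]

Site scan:
  LmaI (GCGC, off=0): starts [2, 24, 49, 55, 65, 79, 105, 140] → cuts [2, 24, 49, 55, 65, 79, 105, 140]
  PtaX (GTTTA, off=1): starts [18, 28, 40, 98, 119, 133] → cuts [19, 29, 41, 99, 120, 134]

All cut coordinates (distinct, sorted): [2, 19, 24, 29, 41, 49, 55, 65, 79, 99, 105, 120, 134, 140]

Fragments:
  [0,2): 2 bp
  [2,19): 17 bp
  [19,24): 5 bp
  [24,29): 5 bp
  [29,41): 12 bp
  [41,49): 8 bp
  [49,55): 6 bp
  [55,65): 10 bp
  [65,79): 14 bp
  [79,99): 20 bp
  [99,105): 6 bp
  [105,120): 15 bp
  [120,134): 14 bp
  [134,140): 6 bp
  [140,144): 4 bp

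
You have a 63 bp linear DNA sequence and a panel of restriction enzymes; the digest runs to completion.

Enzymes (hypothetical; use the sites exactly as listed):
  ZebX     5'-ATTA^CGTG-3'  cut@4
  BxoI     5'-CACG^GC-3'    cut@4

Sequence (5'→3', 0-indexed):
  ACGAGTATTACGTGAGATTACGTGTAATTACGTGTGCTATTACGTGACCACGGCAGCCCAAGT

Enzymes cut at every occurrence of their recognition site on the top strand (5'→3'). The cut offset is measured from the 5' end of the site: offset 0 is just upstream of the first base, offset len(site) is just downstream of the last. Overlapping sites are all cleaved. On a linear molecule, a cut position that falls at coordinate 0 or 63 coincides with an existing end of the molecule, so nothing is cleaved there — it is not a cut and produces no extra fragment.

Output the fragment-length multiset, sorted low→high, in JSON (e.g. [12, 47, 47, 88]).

Site scan:
  ZebX (ATTACGTG, off=4): starts [6, 16, 26, 38] → cuts [10, 20, 30, 42]
  BxoI (CACGGC, off=4): starts [48] → cuts [52]

Pooled cuts: [10, 20, 30, 42, 52]

Fragment lengths:
  [0,10): 10 bp
  [10,20): 10 bp
  [20,30): 10 bp
  [30,42): 12 bp
  [42,52): 10 bp
  [52,63): 11 bp

[10,10,10,10,11,12]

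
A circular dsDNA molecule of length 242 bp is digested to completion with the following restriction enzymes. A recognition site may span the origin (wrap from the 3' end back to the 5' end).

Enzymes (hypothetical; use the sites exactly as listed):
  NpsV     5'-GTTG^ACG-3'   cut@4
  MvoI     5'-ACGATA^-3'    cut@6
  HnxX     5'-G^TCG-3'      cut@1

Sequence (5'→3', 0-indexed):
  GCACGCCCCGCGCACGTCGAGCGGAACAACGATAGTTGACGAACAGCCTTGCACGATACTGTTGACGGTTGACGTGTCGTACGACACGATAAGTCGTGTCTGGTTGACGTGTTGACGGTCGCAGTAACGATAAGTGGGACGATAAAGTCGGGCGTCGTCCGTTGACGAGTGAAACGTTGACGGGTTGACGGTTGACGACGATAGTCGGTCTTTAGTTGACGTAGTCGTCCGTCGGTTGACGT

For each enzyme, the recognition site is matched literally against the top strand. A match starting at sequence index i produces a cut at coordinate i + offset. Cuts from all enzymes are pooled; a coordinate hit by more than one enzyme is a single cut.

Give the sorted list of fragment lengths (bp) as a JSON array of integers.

[1,2,3,4,4,5,6,6,7,7,7,7,7,8,8,9,10,12,13,14,14,15,15,18,20,20]

Per-enzyme occurrences:
  NpsV (GTTGACG, off=4): starts [34, 60, 67, 102, 110, 160, 175, 183, 190, 214, 234] → cuts [38, 64, 71, 106, 114, 164, 179, 187, 194, 218, 238]
  MvoI (ACGATA, off=6): starts [28, 52, 85, 126, 138, 197] → cuts [34, 58, 91, 132, 144, 203]
  HnxX (GTCG, off=1): starts [15, 75, 92, 117, 146, 153, 203, 223, 230] → cuts [16, 76, 93, 118, 147, 154, 204, 224, 231]

All cut coordinates (distinct, sorted): [16, 34, 38, 58, 64, 71, 76, 91, 93, 106, 114, 118, 132, 144, 147, 154, 164, 179, 187, 194, 203, 204, 218, 224, 231, 238]

Fragments:
  16→34: 18 bp
  34→38: 4 bp
  38→58: 20 bp
  58→64: 6 bp
  64→71: 7 bp
  71→76: 5 bp
  76→91: 15 bp
  91→93: 2 bp
  93→106: 13 bp
  106→114: 8 bp
  114→118: 4 bp
  118→132: 14 bp
  132→144: 12 bp
  144→147: 3 bp
  147→154: 7 bp
  154→164: 10 bp
  164→179: 15 bp
  179→187: 8 bp
  187→194: 7 bp
  194→203: 9 bp
  203→204: 1 bp
  204→218: 14 bp
  218→224: 6 bp
  224→231: 7 bp
  231→238: 7 bp
  238→16 (wrap): 242-238+16 = 20 bp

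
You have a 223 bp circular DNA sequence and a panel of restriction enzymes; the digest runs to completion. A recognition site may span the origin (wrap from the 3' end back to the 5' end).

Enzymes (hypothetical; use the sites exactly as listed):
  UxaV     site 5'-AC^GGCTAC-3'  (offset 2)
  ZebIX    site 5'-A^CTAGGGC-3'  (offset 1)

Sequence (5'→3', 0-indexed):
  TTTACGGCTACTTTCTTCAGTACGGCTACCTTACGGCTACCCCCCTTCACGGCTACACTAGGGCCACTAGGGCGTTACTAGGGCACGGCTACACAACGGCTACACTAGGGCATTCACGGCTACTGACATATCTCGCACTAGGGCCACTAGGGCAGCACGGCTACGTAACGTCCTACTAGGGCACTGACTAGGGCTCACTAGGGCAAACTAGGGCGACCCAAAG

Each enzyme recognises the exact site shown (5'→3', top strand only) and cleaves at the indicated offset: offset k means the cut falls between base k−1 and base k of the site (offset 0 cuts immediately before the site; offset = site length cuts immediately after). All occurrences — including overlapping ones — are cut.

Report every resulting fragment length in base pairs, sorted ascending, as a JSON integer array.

Site scan:
  UxaV (ACGGCTAC, off=2): starts [3, 21, 32, 48, 84, 95, 115, 156] → cuts [5, 23, 34, 50, 86, 97, 117, 158]
  ZebIX (ACTAGGGC, off=1): starts [56, 65, 76, 103, 136, 145, 174, 186, 196, 206] → cuts [57, 66, 77, 104, 137, 146, 175, 187, 197, 207]

Pooled cuts: [5, 23, 34, 50, 57, 66, 77, 86, 97, 104, 117, 137, 146, 158, 175, 187, 197, 207]

Fragments:
  5→23: 18 bp
  23→34: 11 bp
  34→50: 16 bp
  50→57: 7 bp
  57→66: 9 bp
  66→77: 11 bp
  77→86: 9 bp
  86→97: 11 bp
  97→104: 7 bp
  104→117: 13 bp
  117→137: 20 bp
  137→146: 9 bp
  146→158: 12 bp
  158→175: 17 bp
  175→187: 12 bp
  187→197: 10 bp
  197→207: 10 bp
  207→5 (wrap): 223-207+5 = 21 bp

[7,7,9,9,9,10,10,11,11,11,12,12,13,16,17,18,20,21]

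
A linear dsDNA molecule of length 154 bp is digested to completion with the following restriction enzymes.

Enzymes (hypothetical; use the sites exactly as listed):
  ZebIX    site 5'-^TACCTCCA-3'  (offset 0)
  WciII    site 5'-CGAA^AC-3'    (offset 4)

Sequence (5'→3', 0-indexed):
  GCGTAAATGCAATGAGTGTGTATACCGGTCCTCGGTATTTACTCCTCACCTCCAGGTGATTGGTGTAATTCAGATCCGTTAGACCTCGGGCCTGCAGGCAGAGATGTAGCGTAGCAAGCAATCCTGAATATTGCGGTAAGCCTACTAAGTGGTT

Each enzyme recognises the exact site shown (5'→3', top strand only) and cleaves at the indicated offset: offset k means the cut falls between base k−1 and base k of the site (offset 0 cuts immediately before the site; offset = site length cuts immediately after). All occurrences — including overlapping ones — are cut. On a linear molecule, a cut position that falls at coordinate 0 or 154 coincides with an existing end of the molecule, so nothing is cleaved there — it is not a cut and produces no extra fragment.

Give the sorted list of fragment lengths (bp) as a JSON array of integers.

Scan for sites:
  ZebIX (TACCTCCA, off=0): no sites
  WciII (CGAAAC, off=4): no sites

All cut coordinates (distinct, sorted): ∅

Fragment lengths:
  no cuts → one linear fragment of 154 bp

[154]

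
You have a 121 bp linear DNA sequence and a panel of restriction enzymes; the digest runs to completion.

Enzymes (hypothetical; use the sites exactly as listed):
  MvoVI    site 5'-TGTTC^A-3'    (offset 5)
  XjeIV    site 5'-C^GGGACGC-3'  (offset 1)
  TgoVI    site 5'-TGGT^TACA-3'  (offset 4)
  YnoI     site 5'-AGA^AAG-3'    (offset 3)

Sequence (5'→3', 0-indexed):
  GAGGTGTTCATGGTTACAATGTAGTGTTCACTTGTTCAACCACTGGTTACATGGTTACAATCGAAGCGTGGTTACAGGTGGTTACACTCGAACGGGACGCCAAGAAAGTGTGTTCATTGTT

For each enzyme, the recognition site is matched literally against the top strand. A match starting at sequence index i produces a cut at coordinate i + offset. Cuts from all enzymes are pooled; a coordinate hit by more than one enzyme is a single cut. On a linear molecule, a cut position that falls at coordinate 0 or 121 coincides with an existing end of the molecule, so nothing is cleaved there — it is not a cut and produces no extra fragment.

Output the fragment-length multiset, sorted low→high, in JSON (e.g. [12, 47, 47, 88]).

[5,6,8,8,9,10,10,10,11,12,15,17]

Per-enzyme occurrences:
  MvoVI TGTTCA/5: at [4, 24, 32, 110] ⇒ [9, 29, 37, 115]
  XjeIV CGGGACGC/1: at [92] ⇒ [93]
  TgoVI TGGTTACA/4: at [10, 43, 51, 68, 78] ⇒ [14, 47, 55, 72, 82]
  YnoI AGAAAG/3: at [102] ⇒ [105]

Pooled cuts: [9, 14, 29, 37, 47, 55, 72, 82, 93, 105, 115]

Fragments:
  [0,9): 9 bp
  [9,14): 5 bp
  [14,29): 15 bp
  [29,37): 8 bp
  [37,47): 10 bp
  [47,55): 8 bp
  [55,72): 17 bp
  [72,82): 10 bp
  [82,93): 11 bp
  [93,105): 12 bp
  [105,115): 10 bp
  [115,121): 6 bp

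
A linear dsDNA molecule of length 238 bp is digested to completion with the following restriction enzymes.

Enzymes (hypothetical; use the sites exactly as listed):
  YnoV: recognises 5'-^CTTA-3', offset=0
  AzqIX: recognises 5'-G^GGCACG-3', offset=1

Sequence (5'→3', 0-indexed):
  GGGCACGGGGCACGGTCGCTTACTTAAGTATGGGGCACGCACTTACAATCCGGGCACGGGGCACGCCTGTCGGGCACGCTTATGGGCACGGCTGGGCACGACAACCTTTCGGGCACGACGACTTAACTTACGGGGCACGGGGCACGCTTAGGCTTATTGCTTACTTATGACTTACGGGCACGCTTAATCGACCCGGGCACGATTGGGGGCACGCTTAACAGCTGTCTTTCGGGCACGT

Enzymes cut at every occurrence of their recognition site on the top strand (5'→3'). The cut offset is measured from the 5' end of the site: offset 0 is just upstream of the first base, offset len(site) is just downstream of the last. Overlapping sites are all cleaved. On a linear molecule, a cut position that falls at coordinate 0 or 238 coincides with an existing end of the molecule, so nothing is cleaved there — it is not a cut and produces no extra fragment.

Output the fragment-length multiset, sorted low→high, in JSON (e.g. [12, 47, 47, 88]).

[1,4,4,5,6,6,6,6,6,6,6,7,7,7,7,7,7,7,8,10,10,10,11,11,12,13,13,17,18]

Scan for sites:
  YnoV CTTA/0: at [18, 22, 41, 78, 121, 126, 146, 152, 159, 163, 170, 182, 213] ⇒ [18, 22, 41, 78, 121, 126, 146, 152, 159, 163, 170, 182, 213]
  AzqIX GGGCACG/1: at [0, 7, 32, 51, 58, 71, 83, 93, 110, 132, 139, 175, 194, 206, 230] ⇒ [1, 8, 33, 52, 59, 72, 84, 94, 111, 133, 140, 176, 195, 207, 231]

Pooled cuts: [1, 8, 18, 22, 33, 41, 52, 59, 72, 78, 84, 94, 111, 121, 126, 133, 140, 146, 152, 159, 163, 170, 176, 182, 195, 207, 213, 231]

Fragment lengths:
  [0,1): 1 bp
  [1,8): 7 bp
  [8,18): 10 bp
  [18,22): 4 bp
  [22,33): 11 bp
  [33,41): 8 bp
  [41,52): 11 bp
  [52,59): 7 bp
  [59,72): 13 bp
  [72,78): 6 bp
  [78,84): 6 bp
  [84,94): 10 bp
  [94,111): 17 bp
  [111,121): 10 bp
  [121,126): 5 bp
  [126,133): 7 bp
  [133,140): 7 bp
  [140,146): 6 bp
  [146,152): 6 bp
  [152,159): 7 bp
  [159,163): 4 bp
  [163,170): 7 bp
  [170,176): 6 bp
  [176,182): 6 bp
  [182,195): 13 bp
  [195,207): 12 bp
  [207,213): 6 bp
  [213,231): 18 bp
  [231,238): 7 bp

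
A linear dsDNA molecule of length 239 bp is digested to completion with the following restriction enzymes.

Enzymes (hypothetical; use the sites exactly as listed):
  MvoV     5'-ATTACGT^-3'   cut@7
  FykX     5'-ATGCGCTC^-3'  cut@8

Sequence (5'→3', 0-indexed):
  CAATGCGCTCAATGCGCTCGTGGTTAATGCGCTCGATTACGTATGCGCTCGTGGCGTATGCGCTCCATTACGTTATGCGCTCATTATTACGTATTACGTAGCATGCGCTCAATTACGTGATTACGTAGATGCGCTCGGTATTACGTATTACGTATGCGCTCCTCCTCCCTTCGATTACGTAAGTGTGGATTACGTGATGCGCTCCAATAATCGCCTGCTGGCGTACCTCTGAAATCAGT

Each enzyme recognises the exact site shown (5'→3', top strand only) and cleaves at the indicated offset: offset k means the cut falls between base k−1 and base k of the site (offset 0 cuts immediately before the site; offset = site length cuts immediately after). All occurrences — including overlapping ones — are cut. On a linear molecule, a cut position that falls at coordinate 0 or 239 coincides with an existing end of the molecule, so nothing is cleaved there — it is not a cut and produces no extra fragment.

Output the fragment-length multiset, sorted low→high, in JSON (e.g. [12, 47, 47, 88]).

Per-enzyme occurrences:
  MvoV ATTACGT/7: at [35, 66, 85, 92, 111, 119, 139, 146, 173, 188] ⇒ [42, 73, 92, 99, 118, 126, 146, 153, 180, 195]
  FykX ATGCGCTC/8: at [2, 11, 26, 42, 57, 74, 102, 128, 153, 196] ⇒ [10, 19, 34, 50, 65, 82, 110, 136, 161, 204]

Pooled cuts: [10, 19, 34, 42, 50, 65, 73, 82, 92, 99, 110, 118, 126, 136, 146, 153, 161, 180, 195, 204]

Fragment lengths:
  [0,10): 10 bp
  [10,19): 9 bp
  [19,34): 15 bp
  [34,42): 8 bp
  [42,50): 8 bp
  [50,65): 15 bp
  [65,73): 8 bp
  [73,82): 9 bp
  [82,92): 10 bp
  [92,99): 7 bp
  [99,110): 11 bp
  [110,118): 8 bp
  [118,126): 8 bp
  [126,136): 10 bp
  [136,146): 10 bp
  [146,153): 7 bp
  [153,161): 8 bp
  [161,180): 19 bp
  [180,195): 15 bp
  [195,204): 9 bp
  [204,239): 35 bp

[7,7,8,8,8,8,8,8,9,9,9,10,10,10,10,11,15,15,15,19,35]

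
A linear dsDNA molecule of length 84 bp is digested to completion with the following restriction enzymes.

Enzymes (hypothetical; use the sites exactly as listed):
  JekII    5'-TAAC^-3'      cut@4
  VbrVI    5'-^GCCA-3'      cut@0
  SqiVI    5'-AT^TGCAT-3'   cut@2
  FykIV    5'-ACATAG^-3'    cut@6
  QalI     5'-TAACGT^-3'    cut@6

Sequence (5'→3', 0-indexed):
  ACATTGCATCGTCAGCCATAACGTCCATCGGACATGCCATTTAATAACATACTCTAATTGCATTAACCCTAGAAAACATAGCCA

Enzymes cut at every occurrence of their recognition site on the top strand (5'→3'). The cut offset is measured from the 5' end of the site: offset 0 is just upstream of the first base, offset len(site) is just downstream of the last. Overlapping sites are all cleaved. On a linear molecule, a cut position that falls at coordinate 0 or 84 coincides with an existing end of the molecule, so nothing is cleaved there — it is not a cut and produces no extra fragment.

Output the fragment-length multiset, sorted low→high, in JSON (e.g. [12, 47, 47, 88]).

[1,2,3,4,8,9,10,10,11,13,13]

Scan for sites:
  JekII (TAAC, off=4): starts [18, 44, 63] → cuts [22, 48, 67]
  VbrVI (GCCA, off=0): starts [14, 35, 80] → cuts [14, 35, 80]
  SqiVI (ATTGCAT, off=2): starts [2, 56] → cuts [4, 58]
  FykIV (ACATAG, off=6): starts [75] → cuts [81]
  QalI (TAACGT, off=6): starts [18] → cuts [24]

Pooled cuts: [4, 14, 22, 24, 35, 48, 58, 67, 80, 81]

Fragment lengths:
  [0,4): 4 bp
  [4,14): 10 bp
  [14,22): 8 bp
  [22,24): 2 bp
  [24,35): 11 bp
  [35,48): 13 bp
  [48,58): 10 bp
  [58,67): 9 bp
  [67,80): 13 bp
  [80,81): 1 bp
  [81,84): 3 bp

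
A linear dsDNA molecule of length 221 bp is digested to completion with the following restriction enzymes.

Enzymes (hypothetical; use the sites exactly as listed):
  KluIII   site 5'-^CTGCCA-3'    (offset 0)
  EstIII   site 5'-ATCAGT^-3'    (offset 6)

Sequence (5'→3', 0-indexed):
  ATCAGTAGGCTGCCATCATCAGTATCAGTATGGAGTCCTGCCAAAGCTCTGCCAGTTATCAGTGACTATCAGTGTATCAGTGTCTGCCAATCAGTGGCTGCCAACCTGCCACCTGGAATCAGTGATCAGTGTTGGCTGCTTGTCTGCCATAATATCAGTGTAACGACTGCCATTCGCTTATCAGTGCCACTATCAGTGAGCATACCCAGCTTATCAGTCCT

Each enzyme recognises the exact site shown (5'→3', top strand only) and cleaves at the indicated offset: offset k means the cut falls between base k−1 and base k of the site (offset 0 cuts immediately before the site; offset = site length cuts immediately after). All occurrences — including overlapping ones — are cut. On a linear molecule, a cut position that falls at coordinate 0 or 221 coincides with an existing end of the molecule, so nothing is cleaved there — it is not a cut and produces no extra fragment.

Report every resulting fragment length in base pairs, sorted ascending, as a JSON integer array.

[2,2,3,3,6,6,7,7,8,8,8,10,11,12,12,13,14,15,16,18,19,21]

Scan for sites:
  KluIII CTGCCA/0: at [9, 37, 48, 83, 97, 105, 143, 166] ⇒ [9, 37, 48, 83, 97, 105, 143, 166]
  EstIII ATCAGT/6: at [0, 17, 23, 57, 67, 75, 89, 117, 124, 153, 179, 191, 212] ⇒ [6, 23, 29, 63, 73, 81, 95, 123, 130, 159, 185, 197, 218]

All cut coordinates (distinct, sorted): [6, 9, 23, 29, 37, 48, 63, 73, 81, 83, 95, 97, 105, 123, 130, 143, 159, 166, 185, 197, 218]

Fragments:
  [0,6): 6 bp
  [6,9): 3 bp
  [9,23): 14 bp
  [23,29): 6 bp
  [29,37): 8 bp
  [37,48): 11 bp
  [48,63): 15 bp
  [63,73): 10 bp
  [73,81): 8 bp
  [81,83): 2 bp
  [83,95): 12 bp
  [95,97): 2 bp
  [97,105): 8 bp
  [105,123): 18 bp
  [123,130): 7 bp
  [130,143): 13 bp
  [143,159): 16 bp
  [159,166): 7 bp
  [166,185): 19 bp
  [185,197): 12 bp
  [197,218): 21 bp
  [218,221): 3 bp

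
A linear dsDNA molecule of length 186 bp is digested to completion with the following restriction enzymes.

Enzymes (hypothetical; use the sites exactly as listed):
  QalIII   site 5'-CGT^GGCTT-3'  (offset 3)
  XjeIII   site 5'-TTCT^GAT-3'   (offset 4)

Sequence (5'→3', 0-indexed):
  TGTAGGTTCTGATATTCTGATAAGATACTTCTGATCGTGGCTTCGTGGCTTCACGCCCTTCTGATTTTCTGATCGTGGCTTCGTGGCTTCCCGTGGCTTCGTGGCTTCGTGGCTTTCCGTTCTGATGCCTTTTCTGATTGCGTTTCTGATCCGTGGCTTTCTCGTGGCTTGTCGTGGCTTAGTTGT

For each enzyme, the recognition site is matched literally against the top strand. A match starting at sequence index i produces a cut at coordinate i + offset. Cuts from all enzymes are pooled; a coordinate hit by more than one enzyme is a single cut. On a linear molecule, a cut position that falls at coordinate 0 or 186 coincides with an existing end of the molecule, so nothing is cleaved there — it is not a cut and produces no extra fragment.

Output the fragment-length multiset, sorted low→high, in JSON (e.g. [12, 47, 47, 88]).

Scan for sites:
  QalIII (CGTGGCTT, off=3): starts [35, 43, 73, 81, 91, 99, 107, 151, 162, 172] → cuts [38, 46, 76, 84, 94, 102, 110, 154, 165, 175]
  XjeIII (TTCTGAT, off=4): starts [6, 14, 28, 58, 66, 119, 131, 143] → cuts [10, 18, 32, 62, 70, 123, 135, 147]

Pooled cuts: [10, 18, 32, 38, 46, 62, 70, 76, 84, 94, 102, 110, 123, 135, 147, 154, 165, 175]

Fragment lengths:
  [0,10): 10 bp
  [10,18): 8 bp
  [18,32): 14 bp
  [32,38): 6 bp
  [38,46): 8 bp
  [46,62): 16 bp
  [62,70): 8 bp
  [70,76): 6 bp
  [76,84): 8 bp
  [84,94): 10 bp
  [94,102): 8 bp
  [102,110): 8 bp
  [110,123): 13 bp
  [123,135): 12 bp
  [135,147): 12 bp
  [147,154): 7 bp
  [154,165): 11 bp
  [165,175): 10 bp
  [175,186): 11 bp

[6,6,7,8,8,8,8,8,8,10,10,10,11,11,12,12,13,14,16]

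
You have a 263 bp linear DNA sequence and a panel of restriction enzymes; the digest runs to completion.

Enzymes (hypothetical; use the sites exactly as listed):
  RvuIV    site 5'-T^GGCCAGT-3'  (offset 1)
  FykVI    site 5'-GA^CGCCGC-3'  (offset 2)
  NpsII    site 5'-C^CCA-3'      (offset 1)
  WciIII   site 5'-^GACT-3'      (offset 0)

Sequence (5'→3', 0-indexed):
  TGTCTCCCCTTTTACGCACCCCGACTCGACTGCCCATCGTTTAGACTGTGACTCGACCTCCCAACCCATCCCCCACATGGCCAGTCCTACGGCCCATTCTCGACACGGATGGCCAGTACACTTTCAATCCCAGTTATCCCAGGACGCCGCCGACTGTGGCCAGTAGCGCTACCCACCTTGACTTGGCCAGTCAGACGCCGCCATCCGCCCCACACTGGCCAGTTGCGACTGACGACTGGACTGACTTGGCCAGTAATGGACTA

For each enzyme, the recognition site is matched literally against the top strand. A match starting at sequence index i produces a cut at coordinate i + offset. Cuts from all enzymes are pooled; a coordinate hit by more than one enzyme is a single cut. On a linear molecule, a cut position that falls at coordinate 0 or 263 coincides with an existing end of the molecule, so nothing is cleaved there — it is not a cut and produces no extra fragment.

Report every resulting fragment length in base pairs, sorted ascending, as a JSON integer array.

[4,5,5,5,5,5,5,6,6,6,6,6,7,7,7,7,7,9,10,10,11,11,11,14,15,15,17,19,22]

Scan for sites:
  RvuIV TGGCCAGT/1: at [77, 109, 156, 183, 215, 246] ⇒ [78, 110, 157, 184, 216, 247]
  FykVI GACGCCGC/2: at [142, 193] ⇒ [144, 195]
  NpsII CCCA/1: at [32, 59, 64, 71, 92, 128, 137, 171, 208] ⇒ [33, 60, 65, 72, 93, 129, 138, 172, 209]
  WciIII GACT/0: at [22, 27, 43, 49, 151, 179, 226, 233, 238, 242, 258] ⇒ [22, 27, 43, 49, 151, 179, 226, 233, 238, 242, 258]

Pooled cuts: [22, 27, 33, 43, 49, 60, 65, 72, 78, 93, 110, 129, 138, 144, 151, 157, 172, 179, 184, 195, 209, 216, 226, 233, 238, 242, 247, 258]

Fragments:
  [0,22): 22 bp
  [22,27): 5 bp
  [27,33): 6 bp
  [33,43): 10 bp
  [43,49): 6 bp
  [49,60): 11 bp
  [60,65): 5 bp
  [65,72): 7 bp
  [72,78): 6 bp
  [78,93): 15 bp
  [93,110): 17 bp
  [110,129): 19 bp
  [129,138): 9 bp
  [138,144): 6 bp
  [144,151): 7 bp
  [151,157): 6 bp
  [157,172): 15 bp
  [172,179): 7 bp
  [179,184): 5 bp
  [184,195): 11 bp
  [195,209): 14 bp
  [209,216): 7 bp
  [216,226): 10 bp
  [226,233): 7 bp
  [233,238): 5 bp
  [238,242): 4 bp
  [242,247): 5 bp
  [247,258): 11 bp
  [258,263): 5 bp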